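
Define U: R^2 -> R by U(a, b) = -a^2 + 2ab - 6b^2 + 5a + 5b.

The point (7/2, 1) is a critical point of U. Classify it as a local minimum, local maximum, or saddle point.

The Hessian of U is constant: H = [[-2, 2], [2, -12]].
det(H) = (-2)·(-12) − 2² = 20.
det(H) > 0 and tr(H) = -14 < 0, so H is negative definite and the point is a local maximum.

local maximum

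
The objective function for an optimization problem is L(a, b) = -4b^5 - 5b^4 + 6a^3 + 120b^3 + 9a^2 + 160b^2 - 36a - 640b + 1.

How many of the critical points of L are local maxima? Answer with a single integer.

L separates as a function of a plus a function of b, so ∇L=0 decouples.
∂L/∂a = 18(a - 1)(a + 2) = 0 at a ∈ {-2, 1}; ∂L/∂b = -20(b - 4)(b - 1)(b + 2)(b + 4) = 0 at b ∈ {-4, -2, 1, 4}.
The Hessian is diagonal: diag(L_aa, L_bb). Second derivatives: L_aa(-2)=-54, L_aa(1)=54; L_bb(-4)=1600, L_bb(-2)=-720, L_bb(1)=900, L_bb(4)=-2880.
Local maxima occur where both diagonal entries negative: (-2, -2), (-2, 4). Count: 2.

2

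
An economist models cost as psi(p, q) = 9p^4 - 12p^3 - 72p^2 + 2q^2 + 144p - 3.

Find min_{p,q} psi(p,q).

-339

psi(p,q) separates as A(p) + B(q) − 3, so its minimum is min A + min B − 3.
A'(p) = 36(p - 2)(p - 1)(p + 2) vanishes at p ∈ {-2, 1, 2}; B'(q) = 4q vanishes at q ∈ {0}.
Local minima of A (where A''>0): A(-2)=-336, A(2)=48. Local minima of B: B(0)=0.
So the global minimum of psi is A(-2) + B(0) − 3 = -336 + 0 − 3 = -339, attained at (-2, 0).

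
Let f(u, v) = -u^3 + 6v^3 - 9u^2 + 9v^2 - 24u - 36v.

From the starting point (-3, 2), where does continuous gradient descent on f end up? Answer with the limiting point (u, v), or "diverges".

f is separable, so gradient descent decouples: u follows -∂f/∂u, v follows -∂f/∂v.
∂f/∂u = -3(u + 2)(u + 4); at u=-3 this is 3, so u decreases.
∂f/∂v = 18(v - 1)(v + 2); at v=2 this is 72, so v decreases.
u converges to its nearest critical value -4 (a local min of the u-part); v converges to 1. The iterate converges to (-4, 1).

(-4, 1)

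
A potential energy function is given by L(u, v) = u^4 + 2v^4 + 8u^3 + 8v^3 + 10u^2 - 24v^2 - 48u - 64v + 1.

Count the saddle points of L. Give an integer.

L separates as a function of u plus a function of v, so ∇L=0 decouples.
∂L/∂u = 4(u - 1)(u + 3)(u + 4) = 0 at u ∈ {-4, -3, 1}; ∂L/∂v = 8(v - 2)(v + 1)(v + 4) = 0 at v ∈ {-4, -1, 2}.
The Hessian is diagonal: diag(L_uu, L_vv). Second derivatives: L_uu(-4)=20, L_uu(-3)=-16, L_uu(1)=80; L_vv(-4)=144, L_vv(-1)=-72, L_vv(2)=144.
Saddle points occur where the two diagonal entries have opposite signs: (-4, -1), (-3, -4), (-3, 2), (1, -1). Count: 4.

4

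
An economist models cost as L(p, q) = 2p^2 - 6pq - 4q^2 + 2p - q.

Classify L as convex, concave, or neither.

L is quadratic, so its Hessian is the constant matrix H = [[4, -6], [-6, -8]].
det(H) = -68, tr(H) = -4.
det(H) < 0, so H is indefinite: neither convex nor concave.

neither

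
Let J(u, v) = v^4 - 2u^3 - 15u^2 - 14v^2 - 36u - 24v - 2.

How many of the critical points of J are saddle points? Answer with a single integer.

J separates as a function of u plus a function of v, so ∇J=0 decouples.
∂J/∂u = -6(u + 2)(u + 3) = 0 at u ∈ {-3, -2}; ∂J/∂v = 4(v - 3)(v + 1)(v + 2) = 0 at v ∈ {-2, -1, 3}.
The Hessian is diagonal: diag(J_uu, J_vv). Second derivatives: J_uu(-3)=6, J_uu(-2)=-6; J_vv(-2)=20, J_vv(-1)=-16, J_vv(3)=80.
Saddle points occur where the two diagonal entries have opposite signs: (-3, -1), (-2, -2), (-2, 3). Count: 3.

3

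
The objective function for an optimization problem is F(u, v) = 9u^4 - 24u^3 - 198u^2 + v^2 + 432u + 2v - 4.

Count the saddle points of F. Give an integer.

1

F separates as a function of u plus a function of v, so ∇F=0 decouples.
∂F/∂u = 36(u - 4)(u - 1)(u + 3) = 0 at u ∈ {-3, 1, 4}; ∂F/∂v = 2(v + 1) = 0 at v ∈ {-1}.
The Hessian is diagonal: diag(F_uu, F_vv). Second derivatives: F_uu(-3)=1008, F_uu(1)=-432, F_uu(4)=756; F_vv(-1)=2.
Saddle points occur where the two diagonal entries have opposite signs: (1, -1). Count: 1.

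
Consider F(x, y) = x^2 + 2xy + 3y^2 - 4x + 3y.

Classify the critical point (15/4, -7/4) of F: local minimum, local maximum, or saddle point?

local minimum

The Hessian of F is constant: H = [[2, 2], [2, 6]].
det(H) = 2·6 − 2² = 8.
det(H) > 0 and tr(H) = 8 > 0, so H is positive definite and the point is a local minimum.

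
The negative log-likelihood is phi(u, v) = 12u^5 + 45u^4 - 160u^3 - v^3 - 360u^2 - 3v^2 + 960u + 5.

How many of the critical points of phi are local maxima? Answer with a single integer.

phi separates as a function of u plus a function of v, so ∇phi=0 decouples.
∂phi/∂u = 60(u - 2)(u - 1)(u + 2)(u + 4) = 0 at u ∈ {-4, -2, 1, 2}; ∂phi/∂v = -3v(v + 2) = 0 at v ∈ {-2, 0}.
The Hessian is diagonal: diag(phi_uu, phi_vv). Second derivatives: phi_uu(-4)=-3600, phi_uu(-2)=1440, phi_uu(1)=-900, phi_uu(2)=1440; phi_vv(-2)=6, phi_vv(0)=-6.
Local maxima occur where both diagonal entries negative: (-4, 0), (1, 0). Count: 2.

2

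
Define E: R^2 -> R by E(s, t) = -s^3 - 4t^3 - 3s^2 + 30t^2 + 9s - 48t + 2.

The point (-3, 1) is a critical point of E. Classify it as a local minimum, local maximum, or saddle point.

local minimum

The mixed partial ∂²E/∂s∂t is 0, so the Hessian at any point is diag(E_ss, E_tt) = diag(-6(s + 1), 12(-2t + 5)).
At (-3, 1): H = diag(12, 36).
Both eigenvalues are positive, so H is positive definite: a local minimum.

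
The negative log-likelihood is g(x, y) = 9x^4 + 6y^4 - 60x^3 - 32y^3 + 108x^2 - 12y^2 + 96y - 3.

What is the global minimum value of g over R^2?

g(x,y) separates as P(x) + Q(y) − 3, so its minimum is min P + min Q − 3.
P'(x) = 36x(x - 3)(x - 2) vanishes at x ∈ {0, 2, 3}; Q'(y) = 24(y - 4)(y - 1)(y + 1) vanishes at y ∈ {-1, 1, 4}.
Local minima of P (where P''>0): P(0)=0, P(3)=81. Local minima of Q: Q(-1)=-70, Q(4)=-320.
So the global minimum of g is P(0) + Q(4) − 3 = 0 − 320 − 3 = -323, attained at (0, 4).

-323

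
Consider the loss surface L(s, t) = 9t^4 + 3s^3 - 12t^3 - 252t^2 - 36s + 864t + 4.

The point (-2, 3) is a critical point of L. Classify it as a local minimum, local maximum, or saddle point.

saddle point

The mixed partial ∂²L/∂s∂t is 0, so the Hessian at any point is diag(L_ss, L_tt) = diag(18s, 36(3t^2 - 2t - 14)).
At (-2, 3): H = diag(-36, 252).
The eigenvalues have opposite signs, so H is indefinite: a saddle point.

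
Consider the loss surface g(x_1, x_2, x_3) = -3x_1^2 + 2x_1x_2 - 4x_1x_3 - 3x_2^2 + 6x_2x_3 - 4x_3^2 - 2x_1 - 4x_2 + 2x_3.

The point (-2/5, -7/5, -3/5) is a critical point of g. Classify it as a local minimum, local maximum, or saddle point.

The Hessian is constant: H = [[-6, 2, -4], [2, -6, 6], [-4, 6, -8]].
Leading principal minors: Δ₁ = -6, Δ₂ = 32, Δ₃ = -40.
The minors alternate sign starting negative (−, +, −), so H is negative definite: a local maximum.

local maximum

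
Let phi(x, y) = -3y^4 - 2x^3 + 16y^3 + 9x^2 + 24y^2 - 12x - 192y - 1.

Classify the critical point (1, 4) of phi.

saddle point

The mixed partial ∂²phi/∂x∂y is 0, so the Hessian at any point is diag(phi_xx, phi_yy) = diag(6(-2x + 3), 12(-3y^2 + 8y + 4)).
At (1, 4): H = diag(6, -144).
The eigenvalues have opposite signs, so H is indefinite: a saddle point.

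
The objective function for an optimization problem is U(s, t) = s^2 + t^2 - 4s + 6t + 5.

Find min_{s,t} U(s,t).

-8

U(s,t) separates as P(s) + Q(t) + 5, so its minimum is min P + min Q + 5.
P'(s) = 2s - 4 vanishes at s ∈ {2}; Q'(t) = 2(t + 3) vanishes at t ∈ {-3}.
Local minima of P (where P''>0): P(2)=-4. Local minima of Q: Q(-3)=-9.
So the global minimum of U is P(2) + Q(-3) + 5 = -4 − 9 + 5 = -8, attained at (2, -3).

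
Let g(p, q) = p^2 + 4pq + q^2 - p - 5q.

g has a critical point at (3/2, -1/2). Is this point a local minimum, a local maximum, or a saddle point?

saddle point

The Hessian of g is constant: H = [[2, 4], [4, 2]].
det(H) = 2·2 − 4² = -12.
Since det(H) < 0, H is indefinite and the critical point is a saddle point.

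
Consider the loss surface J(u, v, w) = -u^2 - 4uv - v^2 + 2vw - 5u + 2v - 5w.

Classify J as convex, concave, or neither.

neither

J is quadratic, so its Hessian is the constant matrix H = [[-2, -4, 0], [-4, -2, 2], [0, 2, 0]].
Leading principal minors: -2, -12, 8.
Neither pattern holds ⇒ H is indefinite ⇒ neither convex nor concave.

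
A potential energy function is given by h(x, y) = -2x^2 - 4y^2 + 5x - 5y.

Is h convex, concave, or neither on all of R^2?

concave

h is quadratic, so its Hessian is the constant matrix H = [[-4, 0], [0, -8]].
det(H) = 32, tr(H) = -12.
det(H) > 0 and tr(H) < 0, so H is negative definite everywhere: concave.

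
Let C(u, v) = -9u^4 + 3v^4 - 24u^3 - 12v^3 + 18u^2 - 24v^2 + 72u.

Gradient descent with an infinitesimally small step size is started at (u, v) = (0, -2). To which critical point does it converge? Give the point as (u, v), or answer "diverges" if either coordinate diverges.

C is separable, so gradient descent decouples: u follows -∂C/∂u, v follows -∂C/∂v.
∂C/∂u = -36(u - 1)(u + 1)(u + 2); at u=0 this is 72, so u decreases.
∂C/∂v = 12v(v - 4)(v + 1); at v=-2 this is -144, so v increases.
u converges to its nearest critical value -1 (a local min of the u-part); v converges to -1. The iterate converges to (-1, -1).

(-1, -1)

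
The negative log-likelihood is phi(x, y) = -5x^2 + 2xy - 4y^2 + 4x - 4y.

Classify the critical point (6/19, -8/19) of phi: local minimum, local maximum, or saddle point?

The Hessian of phi is constant: H = [[-10, 2], [2, -8]].
det(H) = (-10)·(-8) − 2² = 76.
det(H) > 0 and tr(H) = -18 < 0, so H is negative definite and the point is a local maximum.

local maximum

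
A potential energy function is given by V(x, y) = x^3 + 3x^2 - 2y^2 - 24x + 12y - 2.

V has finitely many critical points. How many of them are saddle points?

1

V separates as a function of x plus a function of y, so ∇V=0 decouples.
∂V/∂x = 3(x - 2)(x + 4) = 0 at x ∈ {-4, 2}; ∂V/∂y = -4(y - 3) = 0 at y ∈ {3}.
The Hessian is diagonal: diag(V_xx, V_yy). Second derivatives: V_xx(-4)=-18, V_xx(2)=18; V_yy(3)=-4.
Saddle points occur where the two diagonal entries have opposite signs: (2, 3). Count: 1.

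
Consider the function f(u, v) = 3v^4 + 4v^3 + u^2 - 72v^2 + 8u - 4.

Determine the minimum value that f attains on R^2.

f(u,v) separates as P(u) + Q(v) − 4, so its minimum is min P + min Q − 4.
P'(u) = 2u + 8 vanishes at u ∈ {-4}; Q'(v) = 12v(v - 3)(v + 4) vanishes at v ∈ {-4, 0, 3}.
Local minima of P (where P''>0): P(-4)=-16. Local minima of Q: Q(-4)=-640, Q(3)=-297.
So the global minimum of f is P(-4) + Q(-4) − 4 = -16 − 640 − 4 = -660, attained at (-4, -4).

-660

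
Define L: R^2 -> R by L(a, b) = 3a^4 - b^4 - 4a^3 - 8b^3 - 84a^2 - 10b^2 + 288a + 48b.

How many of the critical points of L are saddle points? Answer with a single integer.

5

L separates as a function of a plus a function of b, so ∇L=0 decouples.
∂L/∂a = 12(a - 3)(a - 2)(a + 4) = 0 at a ∈ {-4, 2, 3}; ∂L/∂b = -4(b - 1)(b + 3)(b + 4) = 0 at b ∈ {-4, -3, 1}.
The Hessian is diagonal: diag(L_aa, L_bb). Second derivatives: L_aa(-4)=504, L_aa(2)=-72, L_aa(3)=84; L_bb(-4)=-20, L_bb(-3)=16, L_bb(1)=-80.
Saddle points occur where the two diagonal entries have opposite signs: (-4, -4), (-4, 1), (2, -3), (3, -4), (3, 1). Count: 5.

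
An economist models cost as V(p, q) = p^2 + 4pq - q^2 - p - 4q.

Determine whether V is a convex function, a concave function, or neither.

neither

V is quadratic, so its Hessian is the constant matrix H = [[2, 4], [4, -2]].
det(H) = -20, tr(H) = 0.
det(H) < 0, so H is indefinite: neither convex nor concave.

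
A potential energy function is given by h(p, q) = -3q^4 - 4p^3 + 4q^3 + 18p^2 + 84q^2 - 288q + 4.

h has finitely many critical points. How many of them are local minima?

h separates as a function of p plus a function of q, so ∇h=0 decouples.
∂h/∂p = -12p(p - 3) = 0 at p ∈ {0, 3}; ∂h/∂q = -12(q - 3)(q - 2)(q + 4) = 0 at q ∈ {-4, 2, 3}.
The Hessian is diagonal: diag(h_pp, h_qq). Second derivatives: h_pp(0)=36, h_pp(3)=-36; h_qq(-4)=-504, h_qq(2)=72, h_qq(3)=-84.
Local minima occur where both diagonal entries positive: (0, 2). Count: 1.

1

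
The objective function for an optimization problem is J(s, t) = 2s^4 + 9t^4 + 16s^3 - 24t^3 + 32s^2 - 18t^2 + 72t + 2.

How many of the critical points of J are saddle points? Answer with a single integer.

4

J separates as a function of s plus a function of t, so ∇J=0 decouples.
∂J/∂s = 8s(s + 2)(s + 4) = 0 at s ∈ {-4, -2, 0}; ∂J/∂t = 36(t - 2)(t - 1)(t + 1) = 0 at t ∈ {-1, 1, 2}.
The Hessian is diagonal: diag(J_ss, J_tt). Second derivatives: J_ss(-4)=64, J_ss(-2)=-32, J_ss(0)=64; J_tt(-1)=216, J_tt(1)=-72, J_tt(2)=108.
Saddle points occur where the two diagonal entries have opposite signs: (-4, 1), (-2, -1), (-2, 2), (0, 1). Count: 4.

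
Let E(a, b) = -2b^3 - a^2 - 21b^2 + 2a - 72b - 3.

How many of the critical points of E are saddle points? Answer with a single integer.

1

E separates as a function of a plus a function of b, so ∇E=0 decouples.
∂E/∂a = -2(a - 1) = 0 at a ∈ {1}; ∂E/∂b = -6(b + 3)(b + 4) = 0 at b ∈ {-4, -3}.
The Hessian is diagonal: diag(E_aa, E_bb). Second derivatives: E_aa(1)=-2; E_bb(-4)=6, E_bb(-3)=-6.
Saddle points occur where the two diagonal entries have opposite signs: (1, -4). Count: 1.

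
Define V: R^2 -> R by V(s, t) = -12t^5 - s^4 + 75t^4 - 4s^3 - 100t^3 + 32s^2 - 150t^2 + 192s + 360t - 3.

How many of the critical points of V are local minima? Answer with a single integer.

2

V separates as a function of s plus a function of t, so ∇V=0 decouples.
∂V/∂s = -4(s - 4)(s + 3)(s + 4) = 0 at s ∈ {-4, -3, 4}; ∂V/∂t = -60(t - 3)(t - 2)(t - 1)(t + 1) = 0 at t ∈ {-1, 1, 2, 3}.
The Hessian is diagonal: diag(V_ss, V_tt). Second derivatives: V_ss(-4)=-32, V_ss(-3)=28, V_ss(4)=-224; V_tt(-1)=1440, V_tt(1)=-240, V_tt(2)=180, V_tt(3)=-480.
Local minima occur where both diagonal entries positive: (-3, -1), (-3, 2). Count: 2.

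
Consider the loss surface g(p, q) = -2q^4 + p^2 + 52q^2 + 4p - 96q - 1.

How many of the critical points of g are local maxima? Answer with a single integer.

g separates as a function of p plus a function of q, so ∇g=0 decouples.
∂g/∂p = 2(p + 2) = 0 at p ∈ {-2}; ∂g/∂q = -8(q - 3)(q - 1)(q + 4) = 0 at q ∈ {-4, 1, 3}.
The Hessian is diagonal: diag(g_pp, g_qq). Second derivatives: g_pp(-2)=2; g_qq(-4)=-280, g_qq(1)=80, g_qq(3)=-112.
Local maxima occur where both diagonal entries negative: none. Count: 0.

0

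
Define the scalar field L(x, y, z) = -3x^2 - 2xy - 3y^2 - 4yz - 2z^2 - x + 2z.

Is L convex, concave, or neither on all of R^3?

L is quadratic, so its Hessian is the constant matrix H = [[-6, -2, 0], [-2, -6, -4], [0, -4, -4]].
Leading principal minors: -6, 32, -32.
Signs alternate −, +, − ⇒ H ≺ 0 ⇒ concave.

concave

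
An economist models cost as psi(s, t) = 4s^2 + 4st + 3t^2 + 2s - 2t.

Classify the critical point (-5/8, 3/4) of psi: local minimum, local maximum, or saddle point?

local minimum

The Hessian of psi is constant: H = [[8, 4], [4, 6]].
det(H) = 8·6 − 4² = 32.
det(H) > 0 and tr(H) = 14 > 0, so H is positive definite and the point is a local minimum.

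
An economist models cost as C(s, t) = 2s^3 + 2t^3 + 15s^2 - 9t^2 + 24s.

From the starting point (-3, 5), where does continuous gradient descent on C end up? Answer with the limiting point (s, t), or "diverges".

(-1, 3)

C is separable, so gradient descent decouples: s follows -∂C/∂s, t follows -∂C/∂t.
∂C/∂s = 6(s + 1)(s + 4); at s=-3 this is -12, so s increases.
∂C/∂t = 6t(t - 3); at t=5 this is 60, so t decreases.
s converges to its nearest critical value -1 (a local min of the s-part); t converges to 3. The iterate converges to (-1, 3).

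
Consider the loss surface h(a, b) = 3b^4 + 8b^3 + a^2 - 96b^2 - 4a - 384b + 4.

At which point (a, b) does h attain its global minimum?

h(a,b) separates as P(a) + Q(b) + 4, so its minimum is min P + min Q + 4.
P'(a) = 2a - 4 vanishes at a ∈ {2}; Q'(b) = 12(b - 4)(b + 2)(b + 4) vanishes at b ∈ {-4, -2, 4}.
Local minima of P (where P''>0): P(2)=-4. Local minima of Q: Q(-4)=256, Q(4)=-1792.
So the global minimum of h is P(2) + Q(4) + 4 = -4 − 1792 + 4 = -1792, attained at (2, 4).

(2, 4)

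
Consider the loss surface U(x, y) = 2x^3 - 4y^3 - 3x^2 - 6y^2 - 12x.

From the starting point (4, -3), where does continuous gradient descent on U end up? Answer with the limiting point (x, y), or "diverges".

U is separable, so gradient descent decouples: x follows -∂U/∂x, y follows -∂U/∂y.
∂U/∂x = 6(x - 2)(x + 1); at x=4 this is 60, so x decreases.
∂U/∂y = -12y(y + 1); at y=-3 this is -72, so y increases.
x converges to its nearest critical value 2 (a local min of the x-part); y converges to -1. The iterate converges to (2, -1).

(2, -1)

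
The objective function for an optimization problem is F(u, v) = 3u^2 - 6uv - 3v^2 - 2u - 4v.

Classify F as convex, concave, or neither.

neither

F is quadratic, so its Hessian is the constant matrix H = [[6, -6], [-6, -6]].
det(H) = -72, tr(H) = 0.
det(H) < 0, so H is indefinite: neither convex nor concave.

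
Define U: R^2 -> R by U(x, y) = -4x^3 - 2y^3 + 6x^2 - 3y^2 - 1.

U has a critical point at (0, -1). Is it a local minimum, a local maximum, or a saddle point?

local minimum

The mixed partial ∂²U/∂x∂y is 0, so the Hessian at any point is diag(U_xx, U_yy) = diag(12(-2x + 1), -6(2y + 1)).
At (0, -1): H = diag(12, 6).
Both eigenvalues are positive, so H is positive definite: a local minimum.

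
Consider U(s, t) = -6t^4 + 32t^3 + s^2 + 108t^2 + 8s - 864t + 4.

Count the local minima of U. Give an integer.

U separates as a function of s plus a function of t, so ∇U=0 decouples.
∂U/∂s = 2(s + 4) = 0 at s ∈ {-4}; ∂U/∂t = -24(t - 4)(t - 3)(t + 3) = 0 at t ∈ {-3, 3, 4}.
The Hessian is diagonal: diag(U_ss, U_tt). Second derivatives: U_ss(-4)=2; U_tt(-3)=-1008, U_tt(3)=144, U_tt(4)=-168.
Local minima occur where both diagonal entries positive: (-4, 3). Count: 1.

1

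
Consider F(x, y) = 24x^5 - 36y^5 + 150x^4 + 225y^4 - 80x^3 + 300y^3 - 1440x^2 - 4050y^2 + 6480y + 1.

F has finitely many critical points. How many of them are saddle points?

8

F separates as a function of x plus a function of y, so ∇F=0 decouples.
∂F/∂x = 120x(x - 2)(x + 3)(x + 4) = 0 at x ∈ {-4, -3, 0, 2}; ∂F/∂y = -180(y - 4)(y - 3)(y - 1)(y + 3) = 0 at y ∈ {-3, 1, 3, 4}.
The Hessian is diagonal: diag(F_xx, F_yy). Second derivatives: F_xx(-4)=-2880, F_xx(-3)=1800, F_xx(0)=-2880, F_xx(2)=7200; F_yy(-3)=30240, F_yy(1)=-4320, F_yy(3)=2160, F_yy(4)=-3780.
Saddle points occur where the two diagonal entries have opposite signs: (-4, -3), (-4, 3), (-3, 1), (-3, 4), (0, -3), (0, 3), (2, 1), (2, 4). Count: 8.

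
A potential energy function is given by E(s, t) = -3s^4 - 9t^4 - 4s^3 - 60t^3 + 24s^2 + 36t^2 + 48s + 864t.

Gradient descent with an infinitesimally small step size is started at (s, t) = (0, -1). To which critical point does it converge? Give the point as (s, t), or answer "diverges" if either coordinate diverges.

E is separable, so gradient descent decouples: s follows -∂E/∂s, t follows -∂E/∂t.
∂E/∂s = -12(s - 2)(s + 1)(s + 2); at s=0 this is 48, so s decreases.
∂E/∂t = -36(t - 2)(t + 3)(t + 4); at t=-1 this is 648, so t decreases.
s converges to its nearest critical value -1 (a local min of the s-part); t converges to -3. The iterate converges to (-1, -3).

(-1, -3)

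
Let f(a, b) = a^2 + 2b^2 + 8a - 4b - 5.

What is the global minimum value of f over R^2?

f(a,b) separates as P(a) + Q(b) − 5, so its minimum is min P + min Q − 5.
P'(a) = 2a + 8 vanishes at a ∈ {-4}; Q'(b) = 4b - 4 vanishes at b ∈ {1}.
Local minima of P (where P''>0): P(-4)=-16. Local minima of Q: Q(1)=-2.
So the global minimum of f is P(-4) + Q(1) − 5 = -16 − 2 − 5 = -23, attained at (-4, 1).

-23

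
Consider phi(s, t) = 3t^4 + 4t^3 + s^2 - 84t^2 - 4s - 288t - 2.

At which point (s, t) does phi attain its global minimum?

(2, 4)

phi(s,t) separates as P(s) + Q(t) − 2, so its minimum is min P + min Q − 2.
P'(s) = 2s - 4 vanishes at s ∈ {2}; Q'(t) = 12(t - 4)(t + 2)(t + 3) vanishes at t ∈ {-3, -2, 4}.
Local minima of P (where P''>0): P(2)=-4. Local minima of Q: Q(-3)=243, Q(4)=-1472.
So the global minimum of phi is P(2) + Q(4) − 2 = -4 − 1472 − 2 = -1478, attained at (2, 4).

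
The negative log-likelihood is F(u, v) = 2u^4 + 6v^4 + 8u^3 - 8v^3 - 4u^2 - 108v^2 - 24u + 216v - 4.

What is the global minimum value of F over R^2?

F(u,v) separates as P(u) + Q(v) − 4, so its minimum is min P + min Q − 4.
P'(u) = 8(u - 1)(u + 1)(u + 3) vanishes at u ∈ {-3, -1, 1}; Q'(v) = 24(v - 3)(v - 1)(v + 3) vanishes at v ∈ {-3, 1, 3}.
Local minima of P (where P''>0): P(-3)=-18, P(1)=-18. Local minima of Q: Q(-3)=-918, Q(3)=-54.
So the global minimum of F is P(-3) + Q(-3) − 4 = -18 − 918 − 4 = -940, attained at (-3, -3).

-940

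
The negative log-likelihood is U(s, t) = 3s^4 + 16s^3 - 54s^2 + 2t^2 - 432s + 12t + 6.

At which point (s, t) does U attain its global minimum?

(3, -3)

U(s,t) separates as P(s) + Q(t) + 6, so its minimum is min P + min Q + 6.
P'(s) = 12(s - 3)(s + 3)(s + 4) vanishes at s ∈ {-4, -3, 3}; Q'(t) = 4(t + 3) vanishes at t ∈ {-3}.
Local minima of P (where P''>0): P(-4)=608, P(3)=-1107. Local minima of Q: Q(-3)=-18.
So the global minimum of U is P(3) + Q(-3) + 6 = -1107 − 18 + 6 = -1119, attained at (3, -3).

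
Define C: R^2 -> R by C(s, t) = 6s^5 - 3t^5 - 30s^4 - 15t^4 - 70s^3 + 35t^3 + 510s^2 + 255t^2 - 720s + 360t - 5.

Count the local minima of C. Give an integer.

4

C separates as a function of s plus a function of t, so ∇C=0 decouples.
∂C/∂s = 30(s - 4)(s - 2)(s - 1)(s + 3) = 0 at s ∈ {-3, 1, 2, 4}; ∂C/∂t = -15(t - 3)(t + 1)(t + 2)(t + 4) = 0 at t ∈ {-4, -2, -1, 3}.
The Hessian is diagonal: diag(C_ss, C_tt). Second derivatives: C_ss(-3)=-4200, C_ss(1)=360, C_ss(2)=-300, C_ss(4)=1260; C_tt(-4)=630, C_tt(-2)=-150, C_tt(-1)=180, C_tt(3)=-2100.
Local minima occur where both diagonal entries positive: (1, -4), (1, -1), (4, -4), (4, -1). Count: 4.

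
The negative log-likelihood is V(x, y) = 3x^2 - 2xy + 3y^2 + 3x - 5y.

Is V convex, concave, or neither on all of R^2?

convex

V is quadratic, so its Hessian is the constant matrix H = [[6, -2], [-2, 6]].
det(H) = 32, tr(H) = 12.
det(H) > 0 and tr(H) > 0, so H is positive definite everywhere: convex.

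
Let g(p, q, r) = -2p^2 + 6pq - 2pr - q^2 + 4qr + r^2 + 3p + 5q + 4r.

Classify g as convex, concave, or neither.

g is quadratic, so its Hessian is the constant matrix H = [[-4, 6, -2], [6, -2, 4], [-2, 4, 2]].
Leading principal minors: -4, -28, -80.
Neither pattern holds ⇒ H is indefinite ⇒ neither convex nor concave.

neither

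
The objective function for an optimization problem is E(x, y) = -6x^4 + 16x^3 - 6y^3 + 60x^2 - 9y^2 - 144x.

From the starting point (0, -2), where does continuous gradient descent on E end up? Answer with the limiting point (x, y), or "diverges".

(1, -1)

E is separable, so gradient descent decouples: x follows -∂E/∂x, y follows -∂E/∂y.
∂E/∂x = -24(x - 3)(x - 1)(x + 2); at x=0 this is -144, so x increases.
∂E/∂y = -18y(y + 1); at y=-2 this is -36, so y increases.
x converges to its nearest critical value 1 (a local min of the x-part); y converges to -1. The iterate converges to (1, -1).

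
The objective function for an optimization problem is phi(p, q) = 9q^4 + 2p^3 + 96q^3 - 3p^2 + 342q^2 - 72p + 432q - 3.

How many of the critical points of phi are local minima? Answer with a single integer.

2

phi separates as a function of p plus a function of q, so ∇phi=0 decouples.
∂phi/∂p = 6(p - 4)(p + 3) = 0 at p ∈ {-3, 4}; ∂phi/∂q = 36(q + 1)(q + 3)(q + 4) = 0 at q ∈ {-4, -3, -1}.
The Hessian is diagonal: diag(phi_pp, phi_qq). Second derivatives: phi_pp(-3)=-42, phi_pp(4)=42; phi_qq(-4)=108, phi_qq(-3)=-72, phi_qq(-1)=216.
Local minima occur where both diagonal entries positive: (4, -4), (4, -1). Count: 2.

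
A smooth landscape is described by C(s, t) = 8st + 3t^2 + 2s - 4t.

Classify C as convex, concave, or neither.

neither

C is quadratic, so its Hessian is the constant matrix H = [[0, 8], [8, 6]].
det(H) = -64, tr(H) = 6.
det(H) < 0, so H is indefinite: neither convex nor concave.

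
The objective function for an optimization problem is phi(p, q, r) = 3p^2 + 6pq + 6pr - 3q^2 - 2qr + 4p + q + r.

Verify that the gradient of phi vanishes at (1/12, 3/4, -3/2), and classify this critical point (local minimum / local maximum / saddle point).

saddle point

∇phi = (6p + 6q + 6r + 4, 6p - 6q - 2r + 1, 6p - 2q + 1); substituting (1/12, 3/4, -3/2) gives ∇phi = (0, 0, 0), so (1/12, 3/4, -3/2) is indeed a critical point.
The Hessian is constant: H = [[6, 6, 6], [6, -6, -2], [6, -2, 0]].
Leading principal minors: Δ₁ = 6, Δ₂ = -72, Δ₃ = 48.
The minors fit neither the all-positive nor the alternating-sign pattern, so H is indefinite: a saddle point.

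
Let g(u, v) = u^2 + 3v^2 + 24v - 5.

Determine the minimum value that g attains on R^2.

-53

g(u,v) separates as P(u) + Q(v) − 5, so its minimum is min P + min Q − 5.
P'(u) = 2u vanishes at u ∈ {0}; Q'(v) = 6v + 24 vanishes at v ∈ {-4}.
Local minima of P (where P''>0): P(0)=0. Local minima of Q: Q(-4)=-48.
So the global minimum of g is P(0) + Q(-4) − 5 = 0 − 48 − 5 = -53, attained at (0, -4).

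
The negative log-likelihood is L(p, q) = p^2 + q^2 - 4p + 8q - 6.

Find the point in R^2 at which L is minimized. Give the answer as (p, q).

L(p,q) separates as A(p) + B(q) − 6, so its minimum is min A + min B − 6.
A'(p) = 2p - 4 vanishes at p ∈ {2}; B'(q) = 2q + 8 vanishes at q ∈ {-4}.
Local minima of A (where A''>0): A(2)=-4. Local minima of B: B(-4)=-16.
So the global minimum of L is A(2) + B(-4) − 6 = -4 − 16 − 6 = -26, attained at (2, -4).

(2, -4)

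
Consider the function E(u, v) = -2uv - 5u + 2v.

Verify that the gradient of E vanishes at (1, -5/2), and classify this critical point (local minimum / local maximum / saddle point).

∇E = (-2v - 5, -2u + 2); substituting (1, -5/2) gives ∇E = (0, 0), so (1, -5/2) is indeed a critical point.
The Hessian of E is constant: H = [[0, -2], [-2, 0]].
det(H) = 0·0 − (-2)² = -4.
Since det(H) < 0, H is indefinite and the critical point is a saddle point.

saddle point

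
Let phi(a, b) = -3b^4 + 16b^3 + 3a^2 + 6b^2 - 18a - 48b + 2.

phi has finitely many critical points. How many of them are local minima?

phi separates as a function of a plus a function of b, so ∇phi=0 decouples.
∂phi/∂a = 6(a - 3) = 0 at a ∈ {3}; ∂phi/∂b = -12(b - 4)(b - 1)(b + 1) = 0 at b ∈ {-1, 1, 4}.
The Hessian is diagonal: diag(phi_aa, phi_bb). Second derivatives: phi_aa(3)=6; phi_bb(-1)=-120, phi_bb(1)=72, phi_bb(4)=-180.
Local minima occur where both diagonal entries positive: (3, 1). Count: 1.

1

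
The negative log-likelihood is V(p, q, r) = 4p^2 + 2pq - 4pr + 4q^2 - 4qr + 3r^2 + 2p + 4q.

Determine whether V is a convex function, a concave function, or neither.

convex

V is quadratic, so its Hessian is the constant matrix H = [[8, 2, -4], [2, 8, -4], [-4, -4, 6]].
Leading principal minors: 8, 60, 168.
All positive ⇒ H ≻ 0 ⇒ convex.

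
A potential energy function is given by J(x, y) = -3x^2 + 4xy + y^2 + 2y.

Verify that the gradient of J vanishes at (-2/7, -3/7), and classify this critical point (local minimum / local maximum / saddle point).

∇J = (-6x + 4y, 4x + 2y + 2); substituting (-2/7, -3/7) gives ∇J = (0, 0), so (-2/7, -3/7) is indeed a critical point.
The Hessian of J is constant: H = [[-6, 4], [4, 2]].
det(H) = (-6)·2 − 4² = -28.
Since det(H) < 0, H is indefinite and the critical point is a saddle point.

saddle point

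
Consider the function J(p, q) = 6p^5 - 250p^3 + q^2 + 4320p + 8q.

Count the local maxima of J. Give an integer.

J separates as a function of p plus a function of q, so ∇J=0 decouples.
∂J/∂p = 30(p - 4)(p - 3)(p + 3)(p + 4) = 0 at p ∈ {-4, -3, 3, 4}; ∂J/∂q = 2(q + 4) = 0 at q ∈ {-4}.
The Hessian is diagonal: diag(J_pp, J_qq). Second derivatives: J_pp(-4)=-1680, J_pp(-3)=1260, J_pp(3)=-1260, J_pp(4)=1680; J_qq(-4)=2.
Local maxima occur where both diagonal entries negative: none. Count: 0.

0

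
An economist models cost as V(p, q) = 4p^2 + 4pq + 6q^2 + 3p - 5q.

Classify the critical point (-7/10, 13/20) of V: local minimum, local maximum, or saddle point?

The Hessian of V is constant: H = [[8, 4], [4, 12]].
det(H) = 8·12 − 4² = 80.
det(H) > 0 and tr(H) = 20 > 0, so H is positive definite and the point is a local minimum.

local minimum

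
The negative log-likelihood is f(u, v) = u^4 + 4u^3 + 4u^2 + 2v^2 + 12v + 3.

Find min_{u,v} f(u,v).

-15

f(u,v) separates as P(u) + Q(v) + 3, so its minimum is min P + min Q + 3.
P'(u) = 4u(u + 1)(u + 2) vanishes at u ∈ {-2, -1, 0}; Q'(v) = 4v + 12 vanishes at v ∈ {-3}.
Local minima of P (where P''>0): P(-2)=0, P(0)=0. Local minima of Q: Q(-3)=-18.
So the global minimum of f is P(-2) + Q(-3) + 3 = 0 − 18 + 3 = -15, attained at (-2, -3).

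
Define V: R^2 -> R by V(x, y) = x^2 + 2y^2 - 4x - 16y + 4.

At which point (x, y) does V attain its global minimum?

(2, 4)

V(x,y) separates as P(x) + Q(y) + 4, so its minimum is min P + min Q + 4.
P'(x) = 2x - 4 vanishes at x ∈ {2}; Q'(y) = 4y - 16 vanishes at y ∈ {4}.
Local minima of P (where P''>0): P(2)=-4. Local minima of Q: Q(4)=-32.
So the global minimum of V is P(2) + Q(4) + 4 = -4 − 32 + 4 = -32, attained at (2, 4).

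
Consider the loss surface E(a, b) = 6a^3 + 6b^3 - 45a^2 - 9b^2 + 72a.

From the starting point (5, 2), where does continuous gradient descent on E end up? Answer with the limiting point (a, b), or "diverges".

E is separable, so gradient descent decouples: a follows -∂E/∂a, b follows -∂E/∂b.
∂E/∂a = 18(a - 4)(a - 1); at a=5 this is 72, so a decreases.
∂E/∂b = 18b(b - 1); at b=2 this is 36, so b decreases.
a converges to its nearest critical value 4 (a local min of the a-part); b converges to 1. The iterate converges to (4, 1).

(4, 1)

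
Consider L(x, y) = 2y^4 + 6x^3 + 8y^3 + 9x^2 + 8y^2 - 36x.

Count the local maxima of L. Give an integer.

L separates as a function of x plus a function of y, so ∇L=0 decouples.
∂L/∂x = 18(x - 1)(x + 2) = 0 at x ∈ {-2, 1}; ∂L/∂y = 8y(y + 1)(y + 2) = 0 at y ∈ {-2, -1, 0}.
The Hessian is diagonal: diag(L_xx, L_yy). Second derivatives: L_xx(-2)=-54, L_xx(1)=54; L_yy(-2)=16, L_yy(-1)=-8, L_yy(0)=16.
Local maxima occur where both diagonal entries negative: (-2, -1). Count: 1.

1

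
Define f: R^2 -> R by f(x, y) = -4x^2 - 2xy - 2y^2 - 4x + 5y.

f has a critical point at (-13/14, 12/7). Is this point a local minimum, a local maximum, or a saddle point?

local maximum

The Hessian of f is constant: H = [[-8, -2], [-2, -4]].
det(H) = (-8)·(-4) − (-2)² = 28.
det(H) > 0 and tr(H) = -12 < 0, so H is negative definite and the point is a local maximum.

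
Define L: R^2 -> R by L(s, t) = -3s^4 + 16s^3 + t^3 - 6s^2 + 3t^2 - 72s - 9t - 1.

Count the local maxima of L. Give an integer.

2

L separates as a function of s plus a function of t, so ∇L=0 decouples.
∂L/∂s = -12(s - 3)(s - 2)(s + 1) = 0 at s ∈ {-1, 2, 3}; ∂L/∂t = 3(t - 1)(t + 3) = 0 at t ∈ {-3, 1}.
The Hessian is diagonal: diag(L_ss, L_tt). Second derivatives: L_ss(-1)=-144, L_ss(2)=36, L_ss(3)=-48; L_tt(-3)=-12, L_tt(1)=12.
Local maxima occur where both diagonal entries negative: (-1, -3), (3, -3). Count: 2.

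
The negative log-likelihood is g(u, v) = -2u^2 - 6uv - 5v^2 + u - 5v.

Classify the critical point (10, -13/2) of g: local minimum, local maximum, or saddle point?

The Hessian of g is constant: H = [[-4, -6], [-6, -10]].
det(H) = (-4)·(-10) − (-6)² = 4.
det(H) > 0 and tr(H) = -14 < 0, so H is negative definite and the point is a local maximum.

local maximum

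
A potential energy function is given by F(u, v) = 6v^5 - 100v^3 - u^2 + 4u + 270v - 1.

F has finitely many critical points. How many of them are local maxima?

2

F separates as a function of u plus a function of v, so ∇F=0 decouples.
∂F/∂u = -2(u - 2) = 0 at u ∈ {2}; ∂F/∂v = 30(v - 3)(v - 1)(v + 1)(v + 3) = 0 at v ∈ {-3, -1, 1, 3}.
The Hessian is diagonal: diag(F_uu, F_vv). Second derivatives: F_uu(2)=-2; F_vv(-3)=-1440, F_vv(-1)=480, F_vv(1)=-480, F_vv(3)=1440.
Local maxima occur where both diagonal entries negative: (2, -3), (2, 1). Count: 2.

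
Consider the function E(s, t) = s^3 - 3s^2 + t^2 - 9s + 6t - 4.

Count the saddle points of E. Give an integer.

1

E separates as a function of s plus a function of t, so ∇E=0 decouples.
∂E/∂s = 3(s - 3)(s + 1) = 0 at s ∈ {-1, 3}; ∂E/∂t = 2(t + 3) = 0 at t ∈ {-3}.
The Hessian is diagonal: diag(E_ss, E_tt). Second derivatives: E_ss(-1)=-12, E_ss(3)=12; E_tt(-3)=2.
Saddle points occur where the two diagonal entries have opposite signs: (-1, -3). Count: 1.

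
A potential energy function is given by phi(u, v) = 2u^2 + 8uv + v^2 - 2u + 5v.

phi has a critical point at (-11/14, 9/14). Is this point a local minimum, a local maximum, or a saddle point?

saddle point

The Hessian of phi is constant: H = [[4, 8], [8, 2]].
det(H) = 4·2 − 8² = -56.
Since det(H) < 0, H is indefinite and the critical point is a saddle point.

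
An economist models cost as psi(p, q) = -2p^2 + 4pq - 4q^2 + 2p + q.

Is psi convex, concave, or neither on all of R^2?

concave

psi is quadratic, so its Hessian is the constant matrix H = [[-4, 4], [4, -8]].
det(H) = 16, tr(H) = -12.
det(H) > 0 and tr(H) < 0, so H is negative definite everywhere: concave.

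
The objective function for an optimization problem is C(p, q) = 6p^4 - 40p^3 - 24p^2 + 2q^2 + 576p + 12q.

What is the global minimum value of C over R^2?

C(p,q) separates as A(p) + B(q), so its minimum is min A + min B.
A'(p) = 24(p - 4)(p - 3)(p + 2) vanishes at p ∈ {-2, 3, 4}; B'(q) = 4q + 12 vanishes at q ∈ {-3}.
Local minima of A (where A''>0): A(-2)=-832, A(4)=896. Local minima of B: B(-3)=-18.
So the global minimum of C is A(-2) + B(-3) = -832 − 18 = -850, attained at (-2, -3).

-850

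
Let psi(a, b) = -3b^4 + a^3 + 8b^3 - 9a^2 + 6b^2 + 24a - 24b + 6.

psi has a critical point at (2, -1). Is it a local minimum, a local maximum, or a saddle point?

local maximum

The mixed partial ∂²psi/∂a∂b is 0, so the Hessian at any point is diag(psi_aa, psi_bb) = diag(6(a - 3), 12(-3b^2 + 4b + 1)).
At (2, -1): H = diag(-6, -72).
Both eigenvalues are negative, so H is negative definite: a local maximum.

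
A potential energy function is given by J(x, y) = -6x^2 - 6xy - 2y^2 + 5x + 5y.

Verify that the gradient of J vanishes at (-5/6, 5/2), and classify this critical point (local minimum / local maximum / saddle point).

local maximum

∇J = (-12x - 6y + 5, -6x - 4y + 5); substituting (-5/6, 5/2) gives ∇J = (0, 0), so (-5/6, 5/2) is indeed a critical point.
The Hessian of J is constant: H = [[-12, -6], [-6, -4]].
det(H) = (-12)·(-4) − (-6)² = 12.
det(H) > 0 and tr(H) = -16 < 0, so H is negative definite and the point is a local maximum.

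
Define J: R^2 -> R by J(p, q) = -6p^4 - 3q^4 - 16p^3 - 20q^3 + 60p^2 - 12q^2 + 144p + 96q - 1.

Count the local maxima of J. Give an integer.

4

J separates as a function of p plus a function of q, so ∇J=0 decouples.
∂J/∂p = -24(p - 2)(p + 1)(p + 3) = 0 at p ∈ {-3, -1, 2}; ∂J/∂q = -12(q - 1)(q + 2)(q + 4) = 0 at q ∈ {-4, -2, 1}.
The Hessian is diagonal: diag(J_pp, J_qq). Second derivatives: J_pp(-3)=-240, J_pp(-1)=144, J_pp(2)=-360; J_qq(-4)=-120, J_qq(-2)=72, J_qq(1)=-180.
Local maxima occur where both diagonal entries negative: (-3, -4), (-3, 1), (2, -4), (2, 1). Count: 4.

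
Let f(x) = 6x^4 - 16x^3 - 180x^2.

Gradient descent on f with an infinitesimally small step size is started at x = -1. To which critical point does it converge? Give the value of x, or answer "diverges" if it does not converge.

f'(x) = 24x(x - 5)(x + 3), so f'(-1) = 288.
Gradient descent moves in the -f' direction, i.e. x is decreasing.
The nearest critical point in that direction is x = -3, where f'' = 576 > 0 (a local minimum). The iterate converges there.

-3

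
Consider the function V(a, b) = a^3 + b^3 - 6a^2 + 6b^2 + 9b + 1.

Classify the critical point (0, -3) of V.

local maximum

The mixed partial ∂²V/∂a∂b is 0, so the Hessian at any point is diag(V_aa, V_bb) = diag(6(a - 2), 6(b + 2)).
At (0, -3): H = diag(-12, -6).
Both eigenvalues are negative, so H is negative definite: a local maximum.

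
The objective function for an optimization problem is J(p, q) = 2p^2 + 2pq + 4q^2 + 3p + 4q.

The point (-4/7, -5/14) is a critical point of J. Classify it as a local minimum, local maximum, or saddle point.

The Hessian of J is constant: H = [[4, 2], [2, 8]].
det(H) = 4·8 − 2² = 28.
det(H) > 0 and tr(H) = 12 > 0, so H is positive definite and the point is a local minimum.

local minimum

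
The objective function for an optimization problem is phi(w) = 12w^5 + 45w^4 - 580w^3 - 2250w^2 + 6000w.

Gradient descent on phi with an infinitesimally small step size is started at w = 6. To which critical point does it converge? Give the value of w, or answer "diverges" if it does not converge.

5

phi'(w) = 60(w - 5)(w - 1)(w + 4)(w + 5), so phi'(6) = 33000.
Gradient descent moves in the -phi' direction, i.e. w is decreasing.
The nearest critical point in that direction is w = 5, where phi'' = 21600 > 0 (a local minimum). The iterate converges there.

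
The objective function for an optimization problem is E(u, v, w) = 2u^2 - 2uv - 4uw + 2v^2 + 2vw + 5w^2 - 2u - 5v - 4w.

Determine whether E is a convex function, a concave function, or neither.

E is quadratic, so its Hessian is the constant matrix H = [[4, -2, -4], [-2, 4, 2], [-4, 2, 10]].
Leading principal minors: 4, 12, 72.
All positive ⇒ H ≻ 0 ⇒ convex.

convex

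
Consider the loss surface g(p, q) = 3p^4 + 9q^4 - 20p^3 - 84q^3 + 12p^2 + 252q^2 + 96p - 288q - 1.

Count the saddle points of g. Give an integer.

g separates as a function of p plus a function of q, so ∇g=0 decouples.
∂g/∂p = 12(p - 4)(p - 2)(p + 1) = 0 at p ∈ {-1, 2, 4}; ∂g/∂q = 36(q - 4)(q - 2)(q - 1) = 0 at q ∈ {1, 2, 4}.
The Hessian is diagonal: diag(g_pp, g_qq). Second derivatives: g_pp(-1)=180, g_pp(2)=-72, g_pp(4)=120; g_qq(1)=108, g_qq(2)=-72, g_qq(4)=216.
Saddle points occur where the two diagonal entries have opposite signs: (-1, 2), (2, 1), (2, 4), (4, 2). Count: 4.

4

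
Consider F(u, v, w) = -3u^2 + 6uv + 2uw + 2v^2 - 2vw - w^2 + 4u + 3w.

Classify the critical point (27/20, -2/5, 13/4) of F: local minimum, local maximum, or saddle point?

The Hessian is constant: H = [[-6, 6, 2], [6, 4, -2], [2, -2, -2]].
Leading principal minors: Δ₁ = -6, Δ₂ = -60, Δ₃ = 80.
The minors fit neither the all-positive nor the alternating-sign pattern, so H is indefinite: a saddle point.

saddle point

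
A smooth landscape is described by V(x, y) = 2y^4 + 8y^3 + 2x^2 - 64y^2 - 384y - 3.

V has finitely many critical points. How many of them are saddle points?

V separates as a function of x plus a function of y, so ∇V=0 decouples.
∂V/∂x = 4x = 0 at x ∈ {0}; ∂V/∂y = 8(y - 4)(y + 3)(y + 4) = 0 at y ∈ {-4, -3, 4}.
The Hessian is diagonal: diag(V_xx, V_yy). Second derivatives: V_xx(0)=4; V_yy(-4)=64, V_yy(-3)=-56, V_yy(4)=448.
Saddle points occur where the two diagonal entries have opposite signs: (0, -3). Count: 1.

1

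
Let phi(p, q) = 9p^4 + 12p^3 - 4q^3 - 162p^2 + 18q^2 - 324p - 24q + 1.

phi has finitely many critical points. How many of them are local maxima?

1

phi separates as a function of p plus a function of q, so ∇phi=0 decouples.
∂phi/∂p = 36(p - 3)(p + 1)(p + 3) = 0 at p ∈ {-3, -1, 3}; ∂phi/∂q = -12(q - 2)(q - 1) = 0 at q ∈ {1, 2}.
The Hessian is diagonal: diag(phi_pp, phi_qq). Second derivatives: phi_pp(-3)=432, phi_pp(-1)=-288, phi_pp(3)=864; phi_qq(1)=12, phi_qq(2)=-12.
Local maxima occur where both diagonal entries negative: (-1, 2). Count: 1.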